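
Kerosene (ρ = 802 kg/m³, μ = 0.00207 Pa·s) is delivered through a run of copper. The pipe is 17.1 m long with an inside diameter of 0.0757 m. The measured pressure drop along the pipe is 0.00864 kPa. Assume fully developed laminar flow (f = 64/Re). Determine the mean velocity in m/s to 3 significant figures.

V ≈ 0.0437 m/s

For laminar flow, f = 64/Re with Re = ρVD/μ, so Darcy-Weisbach reduces to ΔP = 32μLV/D². Solving for V: V = ΔP·D²/(32μL) = 8.64·(0.0757)²/(32·0.00207·17.1) = 0.04371 m/s.
Check: Re = ρVD/μ = 802·0.04371·0.0757/0.00207 = 1282 < 2300, so the laminar assumption holds.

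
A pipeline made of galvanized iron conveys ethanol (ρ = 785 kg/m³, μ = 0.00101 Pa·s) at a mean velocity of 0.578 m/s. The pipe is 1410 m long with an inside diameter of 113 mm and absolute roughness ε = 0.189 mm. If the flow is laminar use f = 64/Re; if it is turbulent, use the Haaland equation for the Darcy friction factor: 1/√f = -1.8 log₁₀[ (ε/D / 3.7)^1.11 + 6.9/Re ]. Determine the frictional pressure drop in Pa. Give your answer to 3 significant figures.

ΔP ≈ 41700 Pa

Reynolds number Re = ρVD/μ = 785 · 0.578 · 0.113 / 0.00101 = 5.076e+04.
Re > 4000 → turbulent. Relative roughness ε/D = 0.000189/0.113 = 0.00167. Haaland: 1/√f = -1.8 log₁₀[(0.00167/3.7)^1.11 + 6.9/5.076e+04] = -1.8 log₁₀[0.000194 + 0.000136] = 6.267, so f = 0.02546.
Darcy-Weisbach: ΔP = f(L/D)(ρV²/2) = 0.02546·(1410/0.113)·(785·0.578²/2) = 0.02546·1.248e+04·131.1 = 4.165e+04 Pa.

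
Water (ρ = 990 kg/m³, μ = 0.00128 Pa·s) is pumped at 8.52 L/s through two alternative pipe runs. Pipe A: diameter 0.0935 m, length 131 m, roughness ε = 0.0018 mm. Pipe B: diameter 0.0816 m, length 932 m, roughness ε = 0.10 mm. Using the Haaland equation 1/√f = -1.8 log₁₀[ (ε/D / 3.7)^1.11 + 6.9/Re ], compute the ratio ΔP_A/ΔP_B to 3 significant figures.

ΔP_A/ΔP_B ≈ 0.0575

Pipe A: V = Q/A = 0.00852/0.006866 = 1.241 m/s; Re = 8.974e+04; ε/D = 1.93e-05; Haaland → f = 0.0183; ΔP_A = f(L/D)(ρV²/2) = 1.954e+04 Pa.
Pipe B: V = Q/A = 0.00852/0.00523 = 1.629 m/s; Re = 1.028e+05; ε/D = 0.00123; Haaland → f = 0.02267; ΔP_B = f(L/D)(ρV²/2) = 3.402e+05 Pa.
ΔP_A/ΔP_B = 1.954e+04/3.402e+05 = 0.0575.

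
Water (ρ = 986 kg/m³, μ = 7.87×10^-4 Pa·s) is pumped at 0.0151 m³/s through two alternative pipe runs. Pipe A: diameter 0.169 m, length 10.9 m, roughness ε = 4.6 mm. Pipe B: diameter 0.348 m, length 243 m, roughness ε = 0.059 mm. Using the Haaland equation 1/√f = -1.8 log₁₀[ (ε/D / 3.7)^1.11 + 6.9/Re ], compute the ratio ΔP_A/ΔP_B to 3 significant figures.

ΔP_A/ΔP_B ≈ 4.62

Pipe A: V = Q/A = 0.0151/0.02243 = 0.6732 m/s; Re = 1.425e+05; ε/D = 0.0272; Haaland → f = 0.05527; ΔP_A = f(L/D)(ρV²/2) = 796.3 Pa.
Pipe B: V = Q/A = 0.0151/0.09511 = 0.1588 m/s; Re = 6.922e+04; ε/D = 0.00017; Haaland → f = 0.01989; ΔP_B = f(L/D)(ρV²/2) = 172.5 Pa.
ΔP_A/ΔP_B = 796.3/172.5 = 4.62.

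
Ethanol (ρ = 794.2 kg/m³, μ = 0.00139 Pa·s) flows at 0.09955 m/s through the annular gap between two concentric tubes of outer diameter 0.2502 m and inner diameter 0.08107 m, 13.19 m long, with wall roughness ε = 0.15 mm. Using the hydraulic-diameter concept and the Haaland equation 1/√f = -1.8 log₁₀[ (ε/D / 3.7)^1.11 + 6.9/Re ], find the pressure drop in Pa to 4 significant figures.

Hydraulic diameter D_h = 4A/P = D_o - D_i = 0.2502 - 0.08107 = 0.1691 m.
Re = ρVD_h/μ = 794.2·0.09955·0.1691/0.00139 = 9620.
ε/D_h = 0.00015/0.1691 = 0.000887; Haaland gives 1/√f = -1.8 log₁₀[9.58e-05+0.000717] = 5.562, so f = 0.03233.
ΔP = f(L/D_h)(ρV²/2) = 0.03233·13.19/0.1691·3.935 = 9.922 Pa.

ΔP ≈ 9.922 Pa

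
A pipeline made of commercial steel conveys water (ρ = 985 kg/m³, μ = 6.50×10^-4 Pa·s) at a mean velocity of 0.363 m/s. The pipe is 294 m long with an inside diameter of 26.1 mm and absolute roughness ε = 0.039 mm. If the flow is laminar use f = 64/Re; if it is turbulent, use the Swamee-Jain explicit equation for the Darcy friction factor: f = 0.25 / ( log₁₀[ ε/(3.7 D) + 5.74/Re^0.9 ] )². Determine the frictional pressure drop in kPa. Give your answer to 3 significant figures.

Reynolds number Re = ρVD/μ = 985 · 0.363 · 0.0261 / 0.00065 = 1.436e+04.
Re > 4000 → turbulent. Relative roughness ε/D = 3.9e-05/0.0261 = 0.00149. Swamee-Jain: f = 0.25/(log₁₀[0.00149/3.7 + 5.74/1.436e+04^0.9])² = 0.25/(log₁₀[0.000404 + 0.00104])² = 0.25/(-2.84)² = 0.03099.
Darcy-Weisbach: ΔP = f(L/D)(ρV²/2) = 0.03099·(294/0.0261)·(985·0.363²/2) = 0.03099·1.126e+04·64.9 = 2.266e+04 Pa.
ΔP = 2.266e+04 Pa = 22.7 kPa.

ΔP ≈ 22.7 kPa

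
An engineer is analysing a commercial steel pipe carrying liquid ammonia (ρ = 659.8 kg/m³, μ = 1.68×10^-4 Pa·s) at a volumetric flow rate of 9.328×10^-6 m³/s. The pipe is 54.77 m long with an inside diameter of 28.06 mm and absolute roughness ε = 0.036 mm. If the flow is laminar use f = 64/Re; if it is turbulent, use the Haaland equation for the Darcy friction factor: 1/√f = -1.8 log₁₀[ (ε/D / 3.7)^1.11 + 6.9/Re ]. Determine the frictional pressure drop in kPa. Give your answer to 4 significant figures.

Cross-sectional area A = πD²/4 = π(0.02806)²/4 = 0.0006184 m²; mean velocity V = Q/A = 9.328e-06/0.0006184 = 0.01508 m/s.
Reynolds number Re = ρVD/μ = 659.8 · 0.01508 · 0.02806 / 0.000168 = 1662.
Re < 2300 → laminar flow, so f = 64/Re = 64/1662 = 0.0385 (the turbulent correlation is not needed).
Darcy-Weisbach: ΔP = f(L/D)(ρV²/2) = 0.0385·(54.77/0.02806)·(659.8·0.01508²/2) = 0.0385·1952·0.07506 = 5.641 Pa.
ΔP = 5.641 Pa = 0.005641 kPa.

ΔP ≈ 0.005641 kPa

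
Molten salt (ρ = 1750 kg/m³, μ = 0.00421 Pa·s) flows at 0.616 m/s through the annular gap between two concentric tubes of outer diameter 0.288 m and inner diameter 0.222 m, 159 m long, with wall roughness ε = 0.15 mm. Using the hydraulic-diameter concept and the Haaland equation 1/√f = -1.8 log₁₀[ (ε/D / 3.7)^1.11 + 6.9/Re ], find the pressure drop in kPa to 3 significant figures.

ΔP ≈ 24.6 kPa

Hydraulic diameter D_h = 4A/P = D_o - D_i = 0.288 - 0.222 = 0.066 m.
Re = ρVD_h/μ = 1750·0.616·0.066/0.00421 = 1.69e+04.
ε/D_h = 0.00015/0.066 = 0.00227; Haaland gives 1/√f = -1.8 log₁₀[0.000272+0.000408] = 5.701, so f = 0.03077.
ΔP = f(L/D_h)(ρV²/2) = 0.03077·159/0.066·332 = 2.461e+04 Pa.
ΔP = 24.6 kPa.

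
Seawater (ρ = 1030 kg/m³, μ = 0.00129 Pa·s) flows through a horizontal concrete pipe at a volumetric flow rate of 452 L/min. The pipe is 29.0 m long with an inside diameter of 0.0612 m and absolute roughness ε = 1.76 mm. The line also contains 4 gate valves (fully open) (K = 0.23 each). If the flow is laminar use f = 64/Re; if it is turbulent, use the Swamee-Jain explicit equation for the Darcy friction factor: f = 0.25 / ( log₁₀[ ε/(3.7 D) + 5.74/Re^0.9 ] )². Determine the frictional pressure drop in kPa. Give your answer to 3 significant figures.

Q = 452 L/min = 452/60000 = 0.007533 m³/s.
Cross-sectional area A = πD²/4 = π(0.0612)²/4 = 0.002942 m²; mean velocity V = Q/A = 0.007533/0.002942 = 2.561 m/s.
Reynolds number Re = ρVD/μ = 1030 · 2.561 · 0.0612 / 0.00129 = 1.251e+05.
Re > 4000 → turbulent. Relative roughness ε/D = 0.00176/0.0612 = 0.0288. Swamee-Jain: f = 0.25/(log₁₀[0.0288/3.7 + 5.74/1.251e+05^0.9])² = 0.25/(log₁₀[0.00777 + 0.000148])² = 0.25/(-2.101)² = 0.05662.
Total minor-loss coefficient ΣK = 4·0.23 = 0.92.
ΔP = [f·L/D + ΣK]·(ρV²/2) = [0.05662·29/0.0612 + 0.92]·(1030·2.561²/2) = [26.83 + 0.92]·3378 = 9.373e+04 Pa.
ΔP = 9.373e+04 Pa = 93.7 kPa.

ΔP ≈ 93.7 kPa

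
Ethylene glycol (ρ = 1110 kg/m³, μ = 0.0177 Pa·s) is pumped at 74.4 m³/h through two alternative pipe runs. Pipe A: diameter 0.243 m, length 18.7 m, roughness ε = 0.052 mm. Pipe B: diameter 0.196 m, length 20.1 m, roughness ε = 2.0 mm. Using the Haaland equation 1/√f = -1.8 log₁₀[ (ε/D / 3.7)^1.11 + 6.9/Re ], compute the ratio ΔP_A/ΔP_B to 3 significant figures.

Pipe A: V = Q/A = 0.02067/0.04638 = 0.4456 m/s; Re = 6791; ε/D = 0.000214; Haaland → f = 0.03465; ΔP_A = f(L/D)(ρV²/2) = 293.8 Pa.
Pipe B: V = Q/A = 0.02067/0.03017 = 0.685 m/s; Re = 8419; ε/D = 0.0102; Haaland → f = 0.0441; ΔP_B = f(L/D)(ρV²/2) = 1178 Pa.
ΔP_A/ΔP_B = 293.8/1178 = 0.250.

ΔP_A/ΔP_B ≈ 0.250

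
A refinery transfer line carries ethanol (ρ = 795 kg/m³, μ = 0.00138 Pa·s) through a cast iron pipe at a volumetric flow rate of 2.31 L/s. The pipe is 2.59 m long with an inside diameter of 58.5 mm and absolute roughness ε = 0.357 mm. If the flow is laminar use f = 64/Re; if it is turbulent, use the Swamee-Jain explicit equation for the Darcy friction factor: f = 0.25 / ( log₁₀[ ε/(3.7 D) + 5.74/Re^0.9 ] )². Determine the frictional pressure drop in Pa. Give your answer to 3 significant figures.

ΔP ≈ 460 Pa

Q = 2.31 L/s = 2.31/1000 = 0.00231 m³/s.
Cross-sectional area A = πD²/4 = π(0.0585)²/4 = 0.002688 m²; mean velocity V = Q/A = 0.00231/0.002688 = 0.8594 m/s.
Reynolds number Re = ρVD/μ = 795 · 0.8594 · 0.0585 / 0.00138 = 2.896e+04.
Re > 4000 → turbulent. Relative roughness ε/D = 0.000357/0.0585 = 0.0061. Swamee-Jain: f = 0.25/(log₁₀[0.0061/3.7 + 5.74/2.896e+04^0.9])² = 0.25/(log₁₀[0.00165 + 0.000554])² = 0.25/(-2.657)² = 0.03541.
Darcy-Weisbach: ΔP = f(L/D)(ρV²/2) = 0.03541·(2.59/0.0585)·(795·0.8594²/2) = 0.03541·44.27·293.6 = 460.3 Pa.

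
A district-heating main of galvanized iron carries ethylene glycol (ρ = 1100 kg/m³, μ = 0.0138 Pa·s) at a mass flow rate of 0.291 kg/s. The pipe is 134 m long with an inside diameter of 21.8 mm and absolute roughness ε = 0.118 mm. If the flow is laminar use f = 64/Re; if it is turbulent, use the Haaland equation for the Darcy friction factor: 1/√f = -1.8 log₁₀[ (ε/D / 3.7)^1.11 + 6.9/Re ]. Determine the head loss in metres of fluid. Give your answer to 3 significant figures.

h_f ≈ 8.18 m

A = πD²/4 = π(0.0218)²/4 = 0.0003733 m²; mean velocity V = ṁ/(ρA) = 0.291/(1100 · 0.0003733) = 0.7088 m/s.
Reynolds number Re = ρVD/μ = 1100 · 0.7088 · 0.0218 / 0.0138 = 1232.
Re < 2300 → laminar flow, so f = 64/Re = 64/1232 = 0.05197 (the turbulent correlation is not needed).
Darcy-Weisbach: ΔP = f(L/D)(ρV²/2) = 0.05197·(134/0.0218)·(1100·0.7088²/2) = 0.05197·6147·276.3 = 8.825e+04 Pa.
Head loss h_f = ΔP/(ρg) = 8.825e+04/(1100·9.81) = 8.18 m.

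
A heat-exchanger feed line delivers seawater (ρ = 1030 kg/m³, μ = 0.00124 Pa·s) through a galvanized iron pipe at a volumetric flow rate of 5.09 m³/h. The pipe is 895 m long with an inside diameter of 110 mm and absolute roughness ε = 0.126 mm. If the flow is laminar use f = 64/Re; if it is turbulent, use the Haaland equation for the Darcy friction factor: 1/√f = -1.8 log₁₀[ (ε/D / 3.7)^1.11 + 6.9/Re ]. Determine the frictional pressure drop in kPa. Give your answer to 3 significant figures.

ΔP ≈ 2.80 kPa

Q = 5.09 m³/h = 5.09/3600 = 0.001414 m³/s.
Cross-sectional area A = πD²/4 = π(0.11)²/4 = 0.009503 m²; mean velocity V = Q/A = 0.001414/0.009503 = 0.1488 m/s.
Reynolds number Re = ρVD/μ = 1030 · 0.1488 · 0.11 / 0.00124 = 1.359e+04.
Re > 4000 → turbulent. Relative roughness ε/D = 0.000126/0.11 = 0.00115. Haaland: 1/√f = -1.8 log₁₀[(0.00115/3.7)^1.11 + 6.9/1.359e+04] = -1.8 log₁₀[0.000127 + 0.000508] = 5.755, so f = 0.03019.
Darcy-Weisbach: ΔP = f(L/D)(ρV²/2) = 0.03019·(895/0.11)·(1030·0.1488²/2) = 0.03019·8136·11.4 = 2800 Pa.
ΔP = 2800 Pa = 2.80 kPa.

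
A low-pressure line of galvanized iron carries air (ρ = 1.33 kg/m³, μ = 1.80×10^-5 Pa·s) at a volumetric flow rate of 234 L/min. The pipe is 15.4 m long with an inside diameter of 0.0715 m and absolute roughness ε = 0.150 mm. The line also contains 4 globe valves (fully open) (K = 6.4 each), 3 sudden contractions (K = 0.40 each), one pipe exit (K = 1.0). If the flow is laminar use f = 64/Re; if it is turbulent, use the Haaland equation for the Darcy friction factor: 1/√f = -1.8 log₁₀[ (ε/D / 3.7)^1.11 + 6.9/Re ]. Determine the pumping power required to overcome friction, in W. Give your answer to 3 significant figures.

Q = 234 L/min = 234/60000 = 0.0039 m³/s.
Cross-sectional area A = πD²/4 = π(0.0715)²/4 = 0.004015 m²; mean velocity V = Q/A = 0.0039/0.004015 = 0.9713 m/s.
Reynolds number Re = ρVD/μ = 1.33 · 0.9713 · 0.0715 / 1.8e-05 = 5132.
Re > 4000 → turbulent. Relative roughness ε/D = 0.00015/0.0715 = 0.0021. Haaland: 1/√f = -1.8 log₁₀[(0.0021/3.7)^1.11 + 6.9/5132] = -1.8 log₁₀[0.000249 + 0.00134] = 5.036, so f = 0.03944.
Total minor-loss coefficient ΣK = 4·6.4 + 3·0.4 + 1·1 = 27.8.
ΔP = [f·L/D + ΣK]·(ρV²/2) = [0.03944·15.4/0.0715 + 27.8]·(1.33·0.9713²/2) = [8.494 + 27.8]·0.6274 = 22.77 Pa.
Pumping power P = QΔP = 0.0039·22.77 = 0.08881 W = 0.0888 W.

P ≈ 0.0888 W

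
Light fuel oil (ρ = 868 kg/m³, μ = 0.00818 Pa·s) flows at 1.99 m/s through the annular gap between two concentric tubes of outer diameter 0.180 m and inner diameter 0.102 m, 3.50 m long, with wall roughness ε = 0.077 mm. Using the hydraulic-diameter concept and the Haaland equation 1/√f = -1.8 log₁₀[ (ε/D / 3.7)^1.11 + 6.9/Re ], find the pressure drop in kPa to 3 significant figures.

Hydraulic diameter D_h = 4A/P = D_o - D_i = 0.18 - 0.102 = 0.078 m.
Re = ρVD_h/μ = 868·1.99·0.078/0.00818 = 1.647e+04.
ε/D_h = 7.7e-05/0.078 = 0.000987; Haaland gives 1/√f = -1.8 log₁₀[0.000108+0.000419] = 5.901, so f = 0.02872.
ΔP = f(L/D_h)(ρV²/2) = 0.02872·3.5/0.078·1719 = 2215 Pa.
ΔP = 2.21 kPa.

ΔP ≈ 2.21 kPa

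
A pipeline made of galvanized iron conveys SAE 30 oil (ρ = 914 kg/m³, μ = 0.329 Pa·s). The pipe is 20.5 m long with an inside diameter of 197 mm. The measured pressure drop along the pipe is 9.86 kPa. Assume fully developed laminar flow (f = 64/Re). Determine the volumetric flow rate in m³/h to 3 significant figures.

Q ≈ 195 m³/h

For laminar flow, f = 64/Re with Re = ρVD/μ, so Darcy-Weisbach reduces to ΔP = 32μLV/D². Solving for V: V = ΔP·D²/(32μL) = 9860·(0.197)²/(32·0.329·20.5) = 1.773 m/s.
Check: Re = ρVD/μ = 914·1.773·0.197/0.329 = 970.3 < 2300, so the laminar assumption holds.
Q = V·A = 1.773·(π/4·0.197²) = 0.05404 m³/s = 195 m³/h.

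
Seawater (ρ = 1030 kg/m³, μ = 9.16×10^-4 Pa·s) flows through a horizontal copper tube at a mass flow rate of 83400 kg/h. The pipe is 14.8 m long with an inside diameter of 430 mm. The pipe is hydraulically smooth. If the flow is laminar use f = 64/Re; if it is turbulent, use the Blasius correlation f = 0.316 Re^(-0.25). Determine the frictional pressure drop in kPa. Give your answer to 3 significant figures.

ΔP ≈ 0.00812 kPa

ṁ = 83400 kg/h = 83400/3600 = 23.17 kg/s.
A = πD²/4 = π(0.43)²/4 = 0.1452 m²; mean velocity V = ṁ/(ρA) = 23.17/(1030 · 0.1452) = 0.1549 m/s.
Reynolds number Re = ρVD/μ = 1030 · 0.1549 · 0.43 / 0.000916 = 7.489e+04.
Re > 4000 → turbulent. Smooth-pipe (Blasius): f = 0.316 Re^(-0.25) = 0.316/(7.489e+04)^0.25 = 0.0191.
Darcy-Weisbach: ΔP = f(L/D)(ρV²/2) = 0.0191·(14.8/0.43)·(1030·0.1549²/2) = 0.0191·34.42·12.35 = 8.122 Pa.
ΔP = 8.122 Pa = 0.00812 kPa.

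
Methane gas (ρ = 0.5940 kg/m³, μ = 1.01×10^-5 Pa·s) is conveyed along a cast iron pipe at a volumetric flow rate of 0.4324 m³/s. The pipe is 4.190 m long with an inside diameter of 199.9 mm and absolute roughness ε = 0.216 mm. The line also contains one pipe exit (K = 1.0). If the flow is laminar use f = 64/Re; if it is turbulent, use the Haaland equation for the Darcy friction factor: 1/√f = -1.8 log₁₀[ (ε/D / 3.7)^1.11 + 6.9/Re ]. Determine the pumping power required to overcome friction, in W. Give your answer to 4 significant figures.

P ≈ 35.35 W

Cross-sectional area A = πD²/4 = π(0.1999)²/4 = 0.03138 m²; mean velocity V = Q/A = 0.4324/0.03138 = 13.78 m/s.
Reynolds number Re = ρVD/μ = 0.594 · 13.78 · 0.1999 / 1.01e-05 = 1.62e+05.
Re > 4000 → turbulent. Relative roughness ε/D = 0.000216/0.1999 = 0.00108. Haaland: 1/√f = -1.8 log₁₀[(0.00108/3.7)^1.11 + 6.9/1.62e+05] = -1.8 log₁₀[0.000119 + 4.26e-05] = 6.823, so f = 0.02148.
Total minor-loss coefficient ΣK = 1·1 = 1.
ΔP = [f·L/D + ΣK]·(ρV²/2) = [0.02148·4.19/0.1999 + 1]·(0.594·13.78²/2) = [0.4502 + 1]·56.38 = 81.76 Pa.
Pumping power P = QΔP = 0.4324·81.76 = 35.352 W = 35.35 W.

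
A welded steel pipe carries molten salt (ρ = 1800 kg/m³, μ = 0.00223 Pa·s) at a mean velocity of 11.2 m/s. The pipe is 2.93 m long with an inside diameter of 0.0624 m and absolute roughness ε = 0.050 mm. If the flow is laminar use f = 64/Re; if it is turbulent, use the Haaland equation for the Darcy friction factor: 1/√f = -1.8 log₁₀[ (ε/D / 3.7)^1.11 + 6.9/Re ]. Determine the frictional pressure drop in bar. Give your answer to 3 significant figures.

Reynolds number Re = ρVD/μ = 1800 · 11.2 · 0.0624 / 0.00223 = 5.641e+05.
Re > 4000 → turbulent. Relative roughness ε/D = 5e-05/0.0624 = 0.000801. Haaland: 1/√f = -1.8 log₁₀[(0.000801/3.7)^1.11 + 6.9/5.641e+05] = -1.8 log₁₀[8.56e-05 + 1.22e-05] = 7.217, so f = 0.0192.
Darcy-Weisbach: ΔP = f(L/D)(ρV²/2) = 0.0192·(2.93/0.0624)·(1800·11.2²/2) = 0.0192·46.96·1.129e+05 = 1.018e+05 Pa.
ΔP = 1.018e+05 Pa = 1.02 bar.

ΔP ≈ 1.02 bar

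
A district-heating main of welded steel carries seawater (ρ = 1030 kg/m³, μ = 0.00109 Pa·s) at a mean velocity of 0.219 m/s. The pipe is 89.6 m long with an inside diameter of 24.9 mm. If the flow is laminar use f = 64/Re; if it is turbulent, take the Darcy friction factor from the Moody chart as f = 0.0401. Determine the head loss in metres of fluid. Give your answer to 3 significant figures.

h_f ≈ 0.353 m

Reynolds number Re = ρVD/μ = 1030 · 0.219 · 0.0249 / 0.00109 = 5153.
Re > 4000 → turbulent; use the Moody-chart value f = 0.0401.
Darcy-Weisbach: ΔP = f(L/D)(ρV²/2) = 0.0401·(89.6/0.0249)·(1030·0.219²/2) = 0.0401·3598·24.7 = 3564 Pa.
Head loss h_f = ΔP/(ρg) = 3564/(1030·9.81) = 0.353 m.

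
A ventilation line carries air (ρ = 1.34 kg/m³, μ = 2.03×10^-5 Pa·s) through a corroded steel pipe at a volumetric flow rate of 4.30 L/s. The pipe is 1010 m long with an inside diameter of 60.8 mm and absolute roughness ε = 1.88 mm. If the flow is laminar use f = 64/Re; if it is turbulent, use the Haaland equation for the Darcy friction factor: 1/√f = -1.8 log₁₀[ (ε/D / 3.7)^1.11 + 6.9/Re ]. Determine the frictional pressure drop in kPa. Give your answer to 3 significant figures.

Q = 4.30 L/s = 4.30/1000 = 0.0043 m³/s.
Cross-sectional area A = πD²/4 = π(0.0608)²/4 = 0.002903 m²; mean velocity V = Q/A = 0.0043/0.002903 = 1.481 m/s.
Reynolds number Re = ρVD/μ = 1.34 · 1.481 · 0.0608 / 2.03e-05 = 5944.
Re > 4000 → turbulent. Relative roughness ε/D = 0.00188/0.0608 = 0.0309. Haaland: 1/√f = -1.8 log₁₀[(0.0309/3.7)^1.11 + 6.9/5944] = -1.8 log₁₀[0.00494 + 0.00116] = 3.987, so f = 0.06292.
Darcy-Weisbach: ΔP = f(L/D)(ρV²/2) = 0.06292·(1010/0.0608)·(1.34·1.481²/2) = 0.06292·1.661e+04·1.47 = 1536 Pa.
ΔP = 1536 Pa = 1.54 kPa.

ΔP ≈ 1.54 kPa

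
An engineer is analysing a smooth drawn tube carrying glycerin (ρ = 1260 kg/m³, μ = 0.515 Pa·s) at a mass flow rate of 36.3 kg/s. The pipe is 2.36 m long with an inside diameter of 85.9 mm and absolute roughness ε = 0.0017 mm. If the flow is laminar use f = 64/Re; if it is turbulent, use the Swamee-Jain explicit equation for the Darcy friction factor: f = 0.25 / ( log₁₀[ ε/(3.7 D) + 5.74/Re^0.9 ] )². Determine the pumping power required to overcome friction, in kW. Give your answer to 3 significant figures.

P ≈ 0.755 kW

A = πD²/4 = π(0.0859)²/4 = 0.005795 m²; mean velocity V = ṁ/(ρA) = 36.3/(1260 · 0.005795) = 4.971 m/s.
Reynolds number Re = ρVD/μ = 1260 · 4.971 · 0.0859 / 0.515 = 1045.
Re < 2300 → laminar flow, so f = 64/Re = 64/1045 = 0.06126 (the turbulent correlation is not needed).
Darcy-Weisbach: ΔP = f(L/D)(ρV²/2) = 0.06126·(2.36/0.0859)·(1260·4.971²/2) = 0.06126·27.47·1.557e+04 = 2.62e+04 Pa.
Q = ṁ/ρ = 36.3/1260 = 0.02881 m³/s.
Pumping power P = QΔP = 0.02881·2.62e+04 = 754.9 W = 0.755 kW.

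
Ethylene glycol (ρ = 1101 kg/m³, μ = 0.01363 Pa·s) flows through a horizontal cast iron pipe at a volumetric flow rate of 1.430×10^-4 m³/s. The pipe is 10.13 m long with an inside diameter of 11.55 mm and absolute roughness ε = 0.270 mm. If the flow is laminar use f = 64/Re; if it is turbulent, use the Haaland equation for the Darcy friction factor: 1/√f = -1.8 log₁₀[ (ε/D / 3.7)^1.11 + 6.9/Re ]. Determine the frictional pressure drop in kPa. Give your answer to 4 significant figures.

Cross-sectional area A = πD²/4 = π(0.01155)²/4 = 0.0001048 m²; mean velocity V = Q/A = 0.000143/0.0001048 = 1.365 m/s.
Reynolds number Re = ρVD/μ = 1101 · 1.365 · 0.01155 / 0.0136 = 1273.
Re < 2300 → laminar flow, so f = 64/Re = 64/1273 = 0.05026 (the turbulent correlation is not needed).
Darcy-Weisbach: ΔP = f(L/D)(ρV²/2) = 0.05026·(10.13/0.01155)·(1101·1.365²/2) = 0.05026·877.1·1025 = 4.52e+04 Pa.
ΔP = 4.52e+04 Pa = 45.20 kPa.

ΔP ≈ 45.20 kPa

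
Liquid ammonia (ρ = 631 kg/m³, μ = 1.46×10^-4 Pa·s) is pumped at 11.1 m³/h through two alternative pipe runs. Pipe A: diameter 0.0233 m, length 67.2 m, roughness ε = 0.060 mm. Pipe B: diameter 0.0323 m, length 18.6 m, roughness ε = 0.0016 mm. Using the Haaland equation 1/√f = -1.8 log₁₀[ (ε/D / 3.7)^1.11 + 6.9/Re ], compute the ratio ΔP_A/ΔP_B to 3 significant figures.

Pipe A: V = Q/A = 0.003083/0.0004264 = 7.231 m/s; Re = 7.282e+05; ε/D = 0.00258; Haaland → f = 0.02531; ΔP_A = f(L/D)(ρV²/2) = 1.205e+06 Pa.
Pipe B: V = Q/A = 0.003083/0.0008194 = 3.763 m/s; Re = 5.253e+05; ε/D = 4.95e-05; Haaland → f = 0.01357; ΔP_B = f(L/D)(ρV²/2) = 3.491e+04 Pa.
ΔP_A/ΔP_B = 1.205e+06/3.491e+04 = 34.5.

ΔP_A/ΔP_B ≈ 34.5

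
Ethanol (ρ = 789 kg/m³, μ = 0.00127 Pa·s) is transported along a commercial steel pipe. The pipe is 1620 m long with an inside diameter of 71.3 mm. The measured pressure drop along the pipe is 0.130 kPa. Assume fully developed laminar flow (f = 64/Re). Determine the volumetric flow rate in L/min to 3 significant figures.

For laminar flow, f = 64/Re with Re = ρVD/μ, so Darcy-Weisbach reduces to ΔP = 32μLV/D². Solving for V: V = ΔP·D²/(32μL) = 130·(0.0713)²/(32·0.00127·1620) = 0.01004 m/s.
Check: Re = ρVD/μ = 789·0.01004·0.0713/0.00127 = 444.6 < 2300, so the laminar assumption holds.
Q = V·A = 0.01004·(π/4·0.0713²) = 4.008e-05 m³/s = 2.40 L/min.

Q ≈ 2.40 L/min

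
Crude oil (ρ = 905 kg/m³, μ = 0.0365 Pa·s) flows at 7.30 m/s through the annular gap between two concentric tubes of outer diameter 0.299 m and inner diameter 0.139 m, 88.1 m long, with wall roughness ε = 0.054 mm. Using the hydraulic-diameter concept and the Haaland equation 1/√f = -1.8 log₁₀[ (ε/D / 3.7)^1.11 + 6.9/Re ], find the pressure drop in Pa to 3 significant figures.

Hydraulic diameter D_h = 4A/P = D_o - D_i = 0.299 - 0.139 = 0.16 m.
Re = ρVD_h/μ = 905·7.3·0.16/0.0365 = 2.896e+04.
ε/D_h = 5.4e-05/0.16 = 0.000338; Haaland gives 1/√f = -1.8 log₁₀[3.28e-05+0.000238] = 6.421, so f = 0.02426.
ΔP = f(L/D_h)(ρV²/2) = 0.02426·88.1/0.16·2.411e+04 = 3.221e+05 Pa.

ΔP ≈ 322000 Pa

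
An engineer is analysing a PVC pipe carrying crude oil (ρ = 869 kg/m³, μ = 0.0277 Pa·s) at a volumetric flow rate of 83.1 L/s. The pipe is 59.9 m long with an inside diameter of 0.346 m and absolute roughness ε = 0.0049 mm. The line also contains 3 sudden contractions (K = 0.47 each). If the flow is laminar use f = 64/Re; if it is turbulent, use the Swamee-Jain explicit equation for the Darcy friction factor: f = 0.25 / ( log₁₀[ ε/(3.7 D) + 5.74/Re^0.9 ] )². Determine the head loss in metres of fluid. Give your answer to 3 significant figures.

Q = 83.1 L/s = 83.1/1000 = 0.0831 m³/s.
Cross-sectional area A = πD²/4 = π(0.346)²/4 = 0.09402 m²; mean velocity V = Q/A = 0.0831/0.09402 = 0.8838 m/s.
Reynolds number Re = ρVD/μ = 869 · 0.8838 · 0.346 / 0.0277 = 9593.
Re > 4000 → turbulent. Relative roughness ε/D = 4.9e-06/0.346 = 1.42e-05. Swamee-Jain: f = 0.25/(log₁₀[1.42e-05/3.7 + 5.74/9593^0.9])² = 0.25/(log₁₀[3.83e-06 + 0.0015])² = 0.25/(-2.824)² = 0.03135.
Total minor-loss coefficient ΣK = 3·0.47 = 1.41.
ΔP = [f·L/D + ΣK]·(ρV²/2) = [0.03135·59.9/0.346 + 1.41]·(869·0.8838²/2) = [5.428 + 1.41]·339.4 = 2321 Pa.
Head loss h_f = ΔP/(ρg) = 2321/(869·9.81) = 0.272 m.

h_f ≈ 0.272 m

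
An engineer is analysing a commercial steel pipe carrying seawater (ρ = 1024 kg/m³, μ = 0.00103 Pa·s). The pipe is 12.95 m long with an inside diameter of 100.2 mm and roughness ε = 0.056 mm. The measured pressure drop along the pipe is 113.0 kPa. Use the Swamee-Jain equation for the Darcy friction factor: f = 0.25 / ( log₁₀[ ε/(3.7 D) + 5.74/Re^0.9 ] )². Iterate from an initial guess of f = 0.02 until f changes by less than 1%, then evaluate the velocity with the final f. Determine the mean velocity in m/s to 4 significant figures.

V ≈ 9.823 m/s

Rearranging Darcy-Weisbach: V = √(2·ΔP·D/(f·L·ρ)). With ε/D = 5.6e-05/0.1002 = 0.000559, iterate starting from f = 0.02:
  f = 0.02 → V = √(2·1.13e+05·0.1002/(0.02·12.95·1024)) = 9.24 m/s; Re = ρVD/μ = 9.205e+05; f → 0.01773
  f = 0.01773 → V = 9.815 m/s; Re = 9.777e+05; f → 0.0177
Converged (Δf/f < 1%). With the final f = 0.0177: V = √(2·1.13e+05·0.1002/(0.0177·12.95·1024)) = 9.823 m/s.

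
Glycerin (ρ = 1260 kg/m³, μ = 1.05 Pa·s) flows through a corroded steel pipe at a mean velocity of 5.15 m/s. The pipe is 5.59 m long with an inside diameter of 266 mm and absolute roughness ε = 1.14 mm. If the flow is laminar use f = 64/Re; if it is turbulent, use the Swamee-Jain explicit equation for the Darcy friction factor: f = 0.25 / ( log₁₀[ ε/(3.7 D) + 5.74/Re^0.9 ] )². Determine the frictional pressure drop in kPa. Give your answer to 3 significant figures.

ΔP ≈ 13.7 kPa

Reynolds number Re = ρVD/μ = 1260 · 5.15 · 0.266 / 1.05 = 1644.
Re < 2300 → laminar flow, so f = 64/Re = 64/1644 = 0.03893 (the turbulent correlation is not needed).
Darcy-Weisbach: ΔP = f(L/D)(ρV²/2) = 0.03893·(5.59/0.266)·(1260·5.15²/2) = 0.03893·21.02·1.671e+04 = 1.367e+04 Pa.
ΔP = 1.367e+04 Pa = 13.7 kPa.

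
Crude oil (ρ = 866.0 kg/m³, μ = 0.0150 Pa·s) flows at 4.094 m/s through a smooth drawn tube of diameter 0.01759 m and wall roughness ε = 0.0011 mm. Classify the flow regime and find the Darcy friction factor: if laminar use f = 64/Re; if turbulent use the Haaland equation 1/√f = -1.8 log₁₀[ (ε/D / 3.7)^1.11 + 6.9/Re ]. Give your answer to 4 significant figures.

Re = ρVD/μ = 866·4.094·0.01759/0.015 = 4158.
Re > 4000 → turbulent. ε/D = 1.1e-06/0.01759 = 6.25e-05; Haaland: 1/√f = -1.8 log₁₀[5.05e-06 + 0.00166] = 5.002, so f = 0.03997.

f ≈ 0.03997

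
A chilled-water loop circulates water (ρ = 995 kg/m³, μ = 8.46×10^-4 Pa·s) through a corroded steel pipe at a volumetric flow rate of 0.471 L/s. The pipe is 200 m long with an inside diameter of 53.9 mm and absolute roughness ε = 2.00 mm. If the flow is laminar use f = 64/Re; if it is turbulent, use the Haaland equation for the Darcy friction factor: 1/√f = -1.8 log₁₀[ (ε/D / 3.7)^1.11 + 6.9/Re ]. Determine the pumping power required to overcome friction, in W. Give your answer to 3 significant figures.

P ≈ 2.40 W

Q = 0.471 L/s = 0.471/1000 = 0.000471 m³/s.
Cross-sectional area A = πD²/4 = π(0.0539)²/4 = 0.002282 m²; mean velocity V = Q/A = 0.000471/0.002282 = 0.2064 m/s.
Reynolds number Re = ρVD/μ = 995 · 0.2064 · 0.0539 / 0.000846 = 1.309e+04.
Re > 4000 → turbulent. Relative roughness ε/D = 0.002/0.0539 = 0.0371. Haaland: 1/√f = -1.8 log₁₀[(0.0371/3.7)^1.11 + 6.9/1.309e+04] = -1.8 log₁₀[0.00604 + 0.000527] = 3.928, so f = 0.06481.
Darcy-Weisbach: ΔP = f(L/D)(ρV²/2) = 0.06481·(200/0.0539)·(995·0.2064²/2) = 0.06481·3711·21.2 = 5098 Pa.
Pumping power P = QΔP = 0.000471·5098 = 2.401 W = 2.40 W.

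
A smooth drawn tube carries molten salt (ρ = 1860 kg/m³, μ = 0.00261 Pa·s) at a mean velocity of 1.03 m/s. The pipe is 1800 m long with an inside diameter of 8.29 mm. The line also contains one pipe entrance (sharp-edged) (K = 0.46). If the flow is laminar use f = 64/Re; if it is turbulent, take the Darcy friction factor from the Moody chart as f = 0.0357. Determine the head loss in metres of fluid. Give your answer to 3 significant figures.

h_f ≈ 419 m

Reynolds number Re = ρVD/μ = 1860 · 1.03 · 0.00829 / 0.00261 = 6085.
Re > 4000 → turbulent; use the Moody-chart value f = 0.0357.
Total minor-loss coefficient ΣK = 1·0.46 = 0.46.
ΔP = [f·L/D + ΣK]·(ρV²/2) = [0.0357·1800/0.00829 + 0.46]·(1860·1.03²/2) = [7752 + 0.46]·986.6 = 7.648e+06 Pa.
Head loss h_f = ΔP/(ρg) = 7.648e+06/(1860·9.81) = 419 m.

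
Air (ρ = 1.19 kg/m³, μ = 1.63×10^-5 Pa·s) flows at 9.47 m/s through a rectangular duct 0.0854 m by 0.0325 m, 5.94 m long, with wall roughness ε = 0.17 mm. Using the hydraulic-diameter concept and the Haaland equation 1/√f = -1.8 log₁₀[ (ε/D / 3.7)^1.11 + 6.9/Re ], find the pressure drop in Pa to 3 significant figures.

ΔP ≈ 206 Pa

Hydraulic diameter D_h = 4A/P = 4·(0.0854·0.0325)/(2·(0.0854+0.0325)) = 0.0111/0.2358 = 0.04708 m.
Re = ρVD_h/μ = 1.19·9.47·0.04708/1.63e-05 = 3.255e+04.
ε/D_h = 0.00017/0.04708 = 0.00361; Haaland gives 1/√f = -1.8 log₁₀[0.000455+0.000212] = 5.716, so f = 0.0306.
ΔP = f(L/D_h)(ρV²/2) = 0.0306·5.94/0.04708·53.36 = 206 Pa.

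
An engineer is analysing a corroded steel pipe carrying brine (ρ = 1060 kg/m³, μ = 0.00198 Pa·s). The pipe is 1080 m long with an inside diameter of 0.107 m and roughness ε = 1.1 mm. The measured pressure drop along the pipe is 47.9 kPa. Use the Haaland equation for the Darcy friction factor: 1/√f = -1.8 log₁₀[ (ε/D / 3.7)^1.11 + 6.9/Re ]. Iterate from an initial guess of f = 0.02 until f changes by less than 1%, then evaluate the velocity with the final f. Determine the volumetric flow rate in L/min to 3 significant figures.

Rearranging Darcy-Weisbach: V = √(2·ΔP·D/(f·L·ρ)). With ε/D = 0.0011/0.107 = 0.0103, iterate starting from f = 0.02:
  f = 0.02 → V = √(2·4.79e+04·0.107/(0.02·1080·1060)) = 0.6691 m/s; Re = ρVD/μ = 3.833e+04; f → 0.03974
  f = 0.03974 → V = 0.4746 m/s; Re = 2.719e+04; f → 0.0403
  f = 0.0403 → V = 0.4714 m/s; Re = 2.7e+04; f → 0.04031
Converged (Δf/f < 1%). With the final f = 0.04031: V = √(2·4.79e+04·0.107/(0.04031·1080·1060)) = 0.4713 m/s.
Q = V·A = 0.4713·(π/4·0.107²) = 0.004238 m³/s = 254 L/min.

Q ≈ 254 L/min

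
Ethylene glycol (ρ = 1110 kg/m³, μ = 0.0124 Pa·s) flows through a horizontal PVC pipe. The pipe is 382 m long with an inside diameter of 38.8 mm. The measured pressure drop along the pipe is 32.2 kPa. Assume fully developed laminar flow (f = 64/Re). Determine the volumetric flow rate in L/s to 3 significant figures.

Q ≈ 0.378 L/s

For laminar flow, f = 64/Re with Re = ρVD/μ, so Darcy-Weisbach reduces to ΔP = 32μLV/D². Solving for V: V = ΔP·D²/(32μL) = 3.22e+04·(0.0388)²/(32·0.0124·382) = 0.3198 m/s.
Check: Re = ρVD/μ = 1110·0.3198·0.0388/0.0124 = 1111 < 2300, so the laminar assumption holds.
Q = V·A = 0.3198·(π/4·0.0388²) = 0.0003781 m³/s = 0.378 L/s.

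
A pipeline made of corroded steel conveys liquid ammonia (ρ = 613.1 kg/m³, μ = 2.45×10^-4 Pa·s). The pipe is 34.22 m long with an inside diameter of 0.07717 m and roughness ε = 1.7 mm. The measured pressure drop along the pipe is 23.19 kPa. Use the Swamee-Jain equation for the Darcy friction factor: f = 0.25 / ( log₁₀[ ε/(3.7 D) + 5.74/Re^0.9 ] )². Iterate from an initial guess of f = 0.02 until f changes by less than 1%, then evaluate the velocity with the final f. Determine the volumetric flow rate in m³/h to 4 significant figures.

Q ≈ 30.89 m³/h

Rearranging Darcy-Weisbach: V = √(2·ΔP·D/(f·L·ρ)). With ε/D = 0.0017/0.07717 = 0.022, iterate starting from f = 0.02:
  f = 0.02 → V = √(2·2.319e+04·0.07717/(0.02·34.22·613.1)) = 2.921 m/s; Re = ρVD/μ = 5.64e+05; f → 0.05062
  f = 0.05062 → V = 1.836 m/s; Re = 3.545e+05; f → 0.05068
Converged (Δf/f < 1%). With the final f = 0.05068: V = √(2·2.319e+04·0.07717/(0.05068·34.22·613.1)) = 1.835 m/s.
Q = V·A = 1.835·(π/4·0.07717²) = 0.008581 m³/s = 30.89 m³/h.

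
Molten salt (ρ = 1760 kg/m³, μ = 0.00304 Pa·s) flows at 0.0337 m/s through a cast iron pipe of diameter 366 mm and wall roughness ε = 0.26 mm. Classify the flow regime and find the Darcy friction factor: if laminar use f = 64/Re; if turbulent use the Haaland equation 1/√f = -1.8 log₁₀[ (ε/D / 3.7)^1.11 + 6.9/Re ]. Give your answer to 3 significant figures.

f ≈ 0.0347

Re = ρVD/μ = 1760·0.0337·0.366/0.00304 = 7141.
Re > 4000 → turbulent. ε/D = 0.00026/0.366 = 0.00071; Haaland: 1/√f = -1.8 log₁₀[7.49e-05 + 0.000966] = 5.368, so f = 0.0347.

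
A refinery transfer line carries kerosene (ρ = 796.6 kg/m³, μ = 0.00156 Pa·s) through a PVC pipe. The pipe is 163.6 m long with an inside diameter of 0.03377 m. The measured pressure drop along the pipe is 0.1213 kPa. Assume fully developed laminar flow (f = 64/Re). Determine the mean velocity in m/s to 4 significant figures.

V ≈ 0.01694 m/s

For laminar flow, f = 64/Re with Re = ρVD/μ, so Darcy-Weisbach reduces to ΔP = 32μLV/D². Solving for V: V = ΔP·D²/(32μL) = 121.3·(0.03377)²/(32·0.00156·163.6) = 0.01694 m/s.
Check: Re = ρVD/μ = 796.6·0.01694·0.03377/0.00156 = 292.1 < 2300, so the laminar assumption holds.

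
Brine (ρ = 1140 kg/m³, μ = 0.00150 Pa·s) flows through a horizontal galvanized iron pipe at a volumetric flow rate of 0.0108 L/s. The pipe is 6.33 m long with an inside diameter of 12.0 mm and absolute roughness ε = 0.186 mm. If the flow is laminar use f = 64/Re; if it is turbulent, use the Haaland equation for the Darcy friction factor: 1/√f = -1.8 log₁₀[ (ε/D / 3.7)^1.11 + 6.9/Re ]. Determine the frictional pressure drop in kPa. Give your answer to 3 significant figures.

Q = 0.0108 L/s = 0.0108/1000 = 1.08e-05 m³/s.
Cross-sectional area A = πD²/4 = π(0.012)²/4 = 0.0001131 m²; mean velocity V = Q/A = 1.08e-05/0.0001131 = 0.09549 m/s.
Reynolds number Re = ρVD/μ = 1140 · 0.09549 · 0.012 / 0.0015 = 870.9.
Re < 2300 → laminar flow, so f = 64/Re = 64/870.9 = 0.07349 (the turbulent correlation is not needed).
Darcy-Weisbach: ΔP = f(L/D)(ρV²/2) = 0.07349·(6.33/0.012)·(1140·0.09549²/2) = 0.07349·527.5·5.198 = 201.5 Pa.
ΔP = 201.5 Pa = 0.201 kPa.

ΔP ≈ 0.201 kPa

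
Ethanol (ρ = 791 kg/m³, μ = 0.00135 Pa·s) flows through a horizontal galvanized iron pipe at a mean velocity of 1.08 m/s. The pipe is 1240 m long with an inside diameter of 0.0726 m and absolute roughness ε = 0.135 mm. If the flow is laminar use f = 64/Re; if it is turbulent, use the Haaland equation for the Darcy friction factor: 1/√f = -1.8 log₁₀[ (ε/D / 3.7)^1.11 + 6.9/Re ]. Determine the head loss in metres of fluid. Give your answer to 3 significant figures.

Reynolds number Re = ρVD/μ = 791 · 1.08 · 0.0726 / 0.00135 = 4.594e+04.
Re > 4000 → turbulent. Relative roughness ε/D = 0.000135/0.0726 = 0.00186. Haaland: 1/√f = -1.8 log₁₀[(0.00186/3.7)^1.11 + 6.9/4.594e+04] = -1.8 log₁₀[0.000218 + 0.00015] = 6.181, so f = 0.02617.
Darcy-Weisbach: ΔP = f(L/D)(ρV²/2) = 0.02617·(1240/0.0726)·(791·1.08²/2) = 0.02617·1.708e+04·461.3 = 2.062e+05 Pa.
Head loss h_f = ΔP/(ρg) = 2.062e+05/(791·9.81) = 26.6 m.

h_f ≈ 26.6 m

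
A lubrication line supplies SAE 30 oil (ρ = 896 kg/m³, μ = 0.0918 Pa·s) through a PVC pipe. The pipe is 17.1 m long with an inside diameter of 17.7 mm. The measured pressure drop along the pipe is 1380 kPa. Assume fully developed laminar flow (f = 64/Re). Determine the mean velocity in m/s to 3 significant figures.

V ≈ 8.61 m/s

For laminar flow, f = 64/Re with Re = ρVD/μ, so Darcy-Weisbach reduces to ΔP = 32μLV/D². Solving for V: V = ΔP·D²/(32μL) = 1.38e+06·(0.0177)²/(32·0.0918·17.1) = 8.607 m/s.
Check: Re = ρVD/μ = 896·8.607·0.0177/0.0918 = 1487 < 2300, so the laminar assumption holds.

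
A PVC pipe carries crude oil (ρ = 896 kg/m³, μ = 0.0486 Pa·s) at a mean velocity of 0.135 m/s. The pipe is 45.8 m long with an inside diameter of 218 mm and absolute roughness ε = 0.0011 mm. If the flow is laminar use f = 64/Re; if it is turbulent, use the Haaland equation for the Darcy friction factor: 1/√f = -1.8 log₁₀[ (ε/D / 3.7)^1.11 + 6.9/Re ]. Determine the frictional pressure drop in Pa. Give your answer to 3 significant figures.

Reynolds number Re = ρVD/μ = 896 · 0.135 · 0.218 / 0.0486 = 542.6.
Re < 2300 → laminar flow, so f = 64/Re = 64/542.6 = 0.118 (the turbulent correlation is not needed).
Darcy-Weisbach: ΔP = f(L/D)(ρV²/2) = 0.118·(45.8/0.218)·(896·0.135²/2) = 0.118·210.1·8.165 = 202.3 Pa.

ΔP ≈ 202 Pa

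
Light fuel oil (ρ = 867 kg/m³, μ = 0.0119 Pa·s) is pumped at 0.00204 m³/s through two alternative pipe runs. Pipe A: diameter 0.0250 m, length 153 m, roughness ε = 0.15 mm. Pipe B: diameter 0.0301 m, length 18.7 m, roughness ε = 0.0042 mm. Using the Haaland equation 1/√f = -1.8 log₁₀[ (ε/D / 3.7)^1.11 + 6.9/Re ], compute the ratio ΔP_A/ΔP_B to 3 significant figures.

ΔP_A/ΔP_B ≈ 23.6

Pipe A: V = Q/A = 0.00204/0.0004909 = 4.156 m/s; Re = 7570; ε/D = 0.006; Haaland → f = 0.04032; ΔP_A = f(L/D)(ρV²/2) = 1.848e+06 Pa.
Pipe B: V = Q/A = 0.00204/0.0007116 = 2.867 m/s; Re = 6287; ε/D = 0.00014; Haaland → f = 0.03535; ΔP_B = f(L/D)(ρV²/2) = 7.825e+04 Pa.
ΔP_A/ΔP_B = 1.848e+06/7.825e+04 = 23.6.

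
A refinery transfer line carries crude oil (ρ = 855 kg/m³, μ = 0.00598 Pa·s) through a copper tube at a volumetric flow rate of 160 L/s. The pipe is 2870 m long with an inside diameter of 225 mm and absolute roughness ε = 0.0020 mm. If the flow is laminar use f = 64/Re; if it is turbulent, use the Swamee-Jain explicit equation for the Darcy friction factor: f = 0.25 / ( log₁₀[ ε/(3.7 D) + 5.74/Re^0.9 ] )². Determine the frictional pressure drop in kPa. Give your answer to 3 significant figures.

Q = 160 L/s = 160/1000 = 0.16 m³/s.
Cross-sectional area A = πD²/4 = π(0.225)²/4 = 0.03976 m²; mean velocity V = Q/A = 0.16/0.03976 = 4.024 m/s.
Reynolds number Re = ρVD/μ = 855 · 4.024 · 0.225 / 0.00598 = 1.295e+05.
Re > 4000 → turbulent. Relative roughness ε/D = 2e-06/0.225 = 8.89e-06. Swamee-Jain: f = 0.25/(log₁₀[8.89e-06/3.7 + 5.74/1.295e+05^0.9])² = 0.25/(log₁₀[2.4e-06 + 0.000144])² = 0.25/(-3.835)² = 0.017.
Darcy-Weisbach: ΔP = f(L/D)(ρV²/2) = 0.017·(2870/0.225)·(855·4.024²/2) = 0.017·1.276e+04·6923 = 1.501e+06 Pa.
ΔP = 1.501e+06 Pa = 1500 kPa.

ΔP ≈ 1500 kPa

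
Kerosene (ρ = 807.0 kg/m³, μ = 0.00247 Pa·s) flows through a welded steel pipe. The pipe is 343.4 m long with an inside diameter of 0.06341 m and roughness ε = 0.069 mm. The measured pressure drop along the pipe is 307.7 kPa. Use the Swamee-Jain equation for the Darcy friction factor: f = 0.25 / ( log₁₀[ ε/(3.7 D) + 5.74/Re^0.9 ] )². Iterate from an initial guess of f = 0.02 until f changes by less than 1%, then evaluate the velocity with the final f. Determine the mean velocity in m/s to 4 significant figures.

V ≈ 2.400 m/s

Rearranging Darcy-Weisbach: V = √(2·ΔP·D/(f·L·ρ)). With ε/D = 6.9e-05/0.06341 = 0.00109, iterate starting from f = 0.02:
  f = 0.02 → V = √(2·3.077e+05·0.06341/(0.02·343.4·807)) = 2.653 m/s; Re = ρVD/μ = 5.497e+04; f → 0.02414
  f = 0.02414 → V = 2.415 m/s; Re = 5.004e+04; f → 0.02443
  f = 0.02443 → V = 2.401 m/s; Re = 4.974e+04; f → 0.02445
Converged (Δf/f < 1%). With the final f = 0.02445: V = √(2·3.077e+05·0.06341/(0.02445·343.4·807)) = 2.4 m/s.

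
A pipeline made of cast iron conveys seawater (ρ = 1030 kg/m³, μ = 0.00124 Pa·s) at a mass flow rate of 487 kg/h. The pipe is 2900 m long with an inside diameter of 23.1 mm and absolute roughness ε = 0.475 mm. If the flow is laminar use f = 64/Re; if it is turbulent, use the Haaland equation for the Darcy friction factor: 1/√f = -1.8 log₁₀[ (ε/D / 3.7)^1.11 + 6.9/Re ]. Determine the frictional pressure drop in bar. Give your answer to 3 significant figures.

ΔP ≈ 3.50 bar

ṁ = 487 kg/h = 487/3600 = 0.1353 kg/s.
A = πD²/4 = π(0.0231)²/4 = 0.0004191 m²; mean velocity V = ṁ/(ρA) = 0.1353/(1030 · 0.0004191) = 0.3134 m/s.
Reynolds number Re = ρVD/μ = 1030 · 0.3134 · 0.0231 / 0.00124 = 6013.
Re > 4000 → turbulent. Relative roughness ε/D = 0.000475/0.0231 = 0.0206. Haaland: 1/√f = -1.8 log₁₀[(0.0206/3.7)^1.11 + 6.9/6013] = -1.8 log₁₀[0.00314 + 0.00115] = 4.262, so f = 0.05505.
Darcy-Weisbach: ΔP = f(L/D)(ρV²/2) = 0.05505·(2900/0.0231)·(1030·0.3134²/2) = 0.05505·1.255e+05·50.58 = 3.495e+05 Pa.
ΔP = 3.495e+05 Pa = 3.50 bar.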